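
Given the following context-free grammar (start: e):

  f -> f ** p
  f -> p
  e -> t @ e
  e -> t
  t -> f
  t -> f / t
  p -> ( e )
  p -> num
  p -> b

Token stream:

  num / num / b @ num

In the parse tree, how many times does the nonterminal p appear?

[e [t [f [p num]] / [t [f [p num]] / [t [f [p b]]]]] @ [e [t [f [p num]]]]]

4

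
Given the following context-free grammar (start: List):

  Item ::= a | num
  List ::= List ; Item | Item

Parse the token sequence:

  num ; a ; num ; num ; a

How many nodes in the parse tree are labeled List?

5

[List [List [List [List [List [Item num]] ; [Item a]] ; [Item num]] ; [Item num]] ; [Item a]]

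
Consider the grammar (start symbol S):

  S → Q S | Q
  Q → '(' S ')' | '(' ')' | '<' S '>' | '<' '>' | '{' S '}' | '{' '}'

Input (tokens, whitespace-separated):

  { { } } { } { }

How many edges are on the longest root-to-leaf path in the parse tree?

[S [Q { [S [Q { }]] }] [S [Q { }] [S [Q { }]]]]

4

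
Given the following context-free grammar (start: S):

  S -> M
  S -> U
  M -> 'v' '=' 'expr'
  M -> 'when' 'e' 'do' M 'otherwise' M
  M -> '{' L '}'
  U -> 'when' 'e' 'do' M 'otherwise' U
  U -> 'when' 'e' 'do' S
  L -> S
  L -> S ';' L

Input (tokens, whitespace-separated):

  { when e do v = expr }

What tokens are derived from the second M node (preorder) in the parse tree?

v = expr

[S [M { [L [S [U when e do [S [M v = expr]]]]] }]]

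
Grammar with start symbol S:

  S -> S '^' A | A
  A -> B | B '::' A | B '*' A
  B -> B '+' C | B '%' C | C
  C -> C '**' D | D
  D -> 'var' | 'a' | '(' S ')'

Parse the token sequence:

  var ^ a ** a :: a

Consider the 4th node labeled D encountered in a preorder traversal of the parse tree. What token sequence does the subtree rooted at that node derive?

a

[S [S [A [B [C [D var]]]]] ^ [A [B [C [C [D a]] ** [D a]]] :: [A [B [C [D a]]]]]]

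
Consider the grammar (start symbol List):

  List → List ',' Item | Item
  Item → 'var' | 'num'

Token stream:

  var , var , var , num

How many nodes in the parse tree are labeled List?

[List [List [List [List [Item var]] , [Item var]] , [Item var]] , [Item num]]

4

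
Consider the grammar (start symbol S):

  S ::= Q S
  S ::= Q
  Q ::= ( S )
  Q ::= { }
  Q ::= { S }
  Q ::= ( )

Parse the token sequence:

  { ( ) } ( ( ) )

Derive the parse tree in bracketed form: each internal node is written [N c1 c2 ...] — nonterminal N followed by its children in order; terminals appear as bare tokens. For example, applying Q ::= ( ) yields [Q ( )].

S
Q S
{ S } S
{ Q } S
{ ( ) } S
{ ( ) } Q
{ ( ) } ( S )
{ ( ) } ( Q )
{ ( ) } ( ( ) )

[S [Q { [S [Q ( )]] }] [S [Q ( [S [Q ( )]] )]]]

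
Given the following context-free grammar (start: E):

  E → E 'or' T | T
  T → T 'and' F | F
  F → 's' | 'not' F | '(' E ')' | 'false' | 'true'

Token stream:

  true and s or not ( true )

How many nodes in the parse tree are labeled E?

3

[E [E [T [T [F true]] and [F s]]] or [T [F not [F ( [E [T [F true]]] )]]]]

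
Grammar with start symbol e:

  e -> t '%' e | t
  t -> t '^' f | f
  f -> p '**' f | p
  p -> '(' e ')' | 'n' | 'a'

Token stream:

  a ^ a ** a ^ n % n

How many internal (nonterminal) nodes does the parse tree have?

[e [t [t [t [f [p a]]] ^ [f [p a] ** [f [p a]]]] ^ [f [p n]]] % [e [t [f [p n]]]]]

16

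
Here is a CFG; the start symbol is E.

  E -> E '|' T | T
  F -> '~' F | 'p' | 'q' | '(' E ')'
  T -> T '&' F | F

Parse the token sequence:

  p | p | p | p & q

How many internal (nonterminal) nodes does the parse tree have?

14

[E [E [E [E [T [F p]]] | [T [F p]]] | [T [F p]]] | [T [T [F p]] & [F q]]]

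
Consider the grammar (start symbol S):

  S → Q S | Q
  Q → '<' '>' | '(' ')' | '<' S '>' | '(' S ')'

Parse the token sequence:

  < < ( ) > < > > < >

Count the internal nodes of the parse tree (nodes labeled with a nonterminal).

10

[S [Q < [S [Q < [S [Q ( )]] >] [S [Q < >]]] >] [S [Q < >]]]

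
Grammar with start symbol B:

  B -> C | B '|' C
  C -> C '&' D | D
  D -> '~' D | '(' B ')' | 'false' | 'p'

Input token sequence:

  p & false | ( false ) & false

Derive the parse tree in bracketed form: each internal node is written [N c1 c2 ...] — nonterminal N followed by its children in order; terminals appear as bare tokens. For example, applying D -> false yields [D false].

B
B | C
C | C
C & D | C
D & D | C
p & D | C
p & false | C
p & false | C & D
p & false | D & D
p & false | ( B ) & D
p & false | ( C ) & D
p & false | ( D ) & D
p & false | ( false ) & D
p & false | ( false ) & false

[B [B [C [C [D p]] & [D false]]] | [C [C [D ( [B [C [D false]]] )]] & [D false]]]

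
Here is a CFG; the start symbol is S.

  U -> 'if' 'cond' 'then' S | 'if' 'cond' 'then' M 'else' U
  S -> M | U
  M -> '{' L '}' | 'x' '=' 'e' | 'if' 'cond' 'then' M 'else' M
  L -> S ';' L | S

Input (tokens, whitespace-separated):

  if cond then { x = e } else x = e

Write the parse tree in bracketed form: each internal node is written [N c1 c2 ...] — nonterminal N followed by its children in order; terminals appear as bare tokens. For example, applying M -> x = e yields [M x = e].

S
M
if cond then M else M
if cond then { L } else M
if cond then { S } else M
if cond then { M } else M
if cond then { x = e } else M
if cond then { x = e } else x = e

[S [M if cond then [M { [L [S [M x = e]]] }] else [M x = e]]]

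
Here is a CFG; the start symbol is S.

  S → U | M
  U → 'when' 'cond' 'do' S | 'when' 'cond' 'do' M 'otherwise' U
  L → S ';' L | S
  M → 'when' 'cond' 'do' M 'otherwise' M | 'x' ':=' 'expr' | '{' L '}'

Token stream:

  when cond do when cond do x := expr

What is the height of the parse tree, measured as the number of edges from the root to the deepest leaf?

6

[S [U when cond do [S [U when cond do [S [M x := expr]]]]]]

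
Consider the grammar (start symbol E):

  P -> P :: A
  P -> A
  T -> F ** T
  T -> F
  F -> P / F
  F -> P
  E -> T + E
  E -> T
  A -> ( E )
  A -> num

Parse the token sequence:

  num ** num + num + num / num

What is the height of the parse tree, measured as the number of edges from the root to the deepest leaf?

8

[E [T [F [P [A num]]] ** [T [F [P [A num]]]]] + [E [T [F [P [A num]]]] + [E [T [F [P [A num]] / [F [P [A num]]]]]]]]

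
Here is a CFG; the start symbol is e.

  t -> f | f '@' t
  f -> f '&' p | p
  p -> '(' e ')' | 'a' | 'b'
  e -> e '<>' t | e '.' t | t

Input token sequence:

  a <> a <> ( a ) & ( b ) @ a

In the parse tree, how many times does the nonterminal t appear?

6

[e [e [e [t [f [p a]]]] <> [t [f [p a]]]] <> [t [f [f [p ( [e [t [f [p a]]]] )]] & [p ( [e [t [f [p b]]]] )]] @ [t [f [p a]]]]]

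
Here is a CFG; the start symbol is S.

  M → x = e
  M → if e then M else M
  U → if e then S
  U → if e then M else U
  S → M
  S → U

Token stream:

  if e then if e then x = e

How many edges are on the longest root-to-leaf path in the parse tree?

[S [U if e then [S [U if e then [S [M x = e]]]]]]

6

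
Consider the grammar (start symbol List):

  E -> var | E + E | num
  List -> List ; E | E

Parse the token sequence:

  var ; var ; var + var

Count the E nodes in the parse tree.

[List [List [List [E var]] ; [E var]] ; [E [E var] + [E var]]]

5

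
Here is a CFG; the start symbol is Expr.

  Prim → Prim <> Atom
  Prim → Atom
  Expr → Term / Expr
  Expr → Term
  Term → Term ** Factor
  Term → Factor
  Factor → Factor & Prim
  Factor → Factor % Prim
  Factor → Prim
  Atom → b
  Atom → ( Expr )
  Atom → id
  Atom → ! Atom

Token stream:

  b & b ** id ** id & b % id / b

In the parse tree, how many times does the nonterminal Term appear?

4

[Expr [Term [Term [Term [Factor [Factor [Prim [Atom b]]] & [Prim [Atom b]]]] ** [Factor [Prim [Atom id]]]] ** [Factor [Factor [Factor [Prim [Atom id]]] & [Prim [Atom b]]] % [Prim [Atom id]]]] / [Expr [Term [Factor [Prim [Atom b]]]]]]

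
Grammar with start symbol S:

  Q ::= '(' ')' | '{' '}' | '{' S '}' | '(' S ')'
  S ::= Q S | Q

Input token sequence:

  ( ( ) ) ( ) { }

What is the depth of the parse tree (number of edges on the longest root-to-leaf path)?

[S [Q ( [S [Q ( )]] )] [S [Q ( )] [S [Q { }]]]]

4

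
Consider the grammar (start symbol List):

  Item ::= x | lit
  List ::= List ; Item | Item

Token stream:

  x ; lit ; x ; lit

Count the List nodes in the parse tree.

[List [List [List [List [Item x]] ; [Item lit]] ; [Item x]] ; [Item lit]]

4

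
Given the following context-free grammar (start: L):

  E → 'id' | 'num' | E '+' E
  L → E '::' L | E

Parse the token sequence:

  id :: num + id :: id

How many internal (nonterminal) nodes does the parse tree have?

8

[L [E id] :: [L [E [E num] + [E id]] :: [L [E id]]]]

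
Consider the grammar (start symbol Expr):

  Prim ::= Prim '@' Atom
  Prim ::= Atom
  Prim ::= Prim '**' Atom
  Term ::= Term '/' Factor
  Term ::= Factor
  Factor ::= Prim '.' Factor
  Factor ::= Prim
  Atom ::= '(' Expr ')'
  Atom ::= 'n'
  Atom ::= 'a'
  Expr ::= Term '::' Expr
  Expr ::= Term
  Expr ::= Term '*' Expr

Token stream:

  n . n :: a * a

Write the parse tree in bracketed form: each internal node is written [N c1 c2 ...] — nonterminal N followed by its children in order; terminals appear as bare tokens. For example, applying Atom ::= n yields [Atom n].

Expr
Term :: Expr
Factor :: Expr
Prim . Factor :: Expr
Atom . Factor :: Expr
n . Factor :: Expr
n . Prim :: Expr
n . Atom :: Expr
n . n :: Expr
n . n :: Term * Expr
n . n :: Factor * Expr
n . n :: Prim * Expr
n . n :: Atom * Expr
n . n :: a * Expr
n . n :: a * Term
n . n :: a * Factor
n . n :: a * Prim
n . n :: a * Atom
n . n :: a * a

[Expr [Term [Factor [Prim [Atom n]] . [Factor [Prim [Atom n]]]]] :: [Expr [Term [Factor [Prim [Atom a]]]] * [Expr [Term [Factor [Prim [Atom a]]]]]]]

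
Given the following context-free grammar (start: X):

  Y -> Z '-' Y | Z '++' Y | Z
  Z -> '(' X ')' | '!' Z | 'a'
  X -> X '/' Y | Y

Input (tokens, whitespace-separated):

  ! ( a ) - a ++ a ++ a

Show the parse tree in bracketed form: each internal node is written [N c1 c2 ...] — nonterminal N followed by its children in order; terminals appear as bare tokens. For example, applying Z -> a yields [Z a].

X
Y
Z - Y
! Z - Y
! ( X ) - Y
! ( Y ) - Y
! ( Z ) - Y
! ( a ) - Y
! ( a ) - Z ++ Y
! ( a ) - a ++ Y
! ( a ) - a ++ Z ++ Y
! ( a ) - a ++ a ++ Y
! ( a ) - a ++ a ++ Z
! ( a ) - a ++ a ++ a

[X [Y [Z ! [Z ( [X [Y [Z a]]] )]] - [Y [Z a] ++ [Y [Z a] ++ [Y [Z a]]]]]]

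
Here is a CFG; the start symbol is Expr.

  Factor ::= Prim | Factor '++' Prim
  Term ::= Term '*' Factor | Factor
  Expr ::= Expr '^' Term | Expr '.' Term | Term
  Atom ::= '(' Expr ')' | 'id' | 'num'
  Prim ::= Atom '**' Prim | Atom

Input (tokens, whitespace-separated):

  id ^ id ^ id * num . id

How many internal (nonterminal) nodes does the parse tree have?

[Expr [Expr [Expr [Expr [Term [Factor [Prim [Atom id]]]]] ^ [Term [Factor [Prim [Atom id]]]]] ^ [Term [Term [Factor [Prim [Atom id]]]] * [Factor [Prim [Atom num]]]]] . [Term [Factor [Prim [Atom id]]]]]

24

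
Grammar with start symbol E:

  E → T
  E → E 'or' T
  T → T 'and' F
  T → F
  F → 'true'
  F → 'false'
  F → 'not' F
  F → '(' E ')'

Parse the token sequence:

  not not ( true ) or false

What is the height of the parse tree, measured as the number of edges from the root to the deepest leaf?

[E [E [T [F not [F not [F ( [E [T [F true]]] )]]]]] or [T [F false]]]

9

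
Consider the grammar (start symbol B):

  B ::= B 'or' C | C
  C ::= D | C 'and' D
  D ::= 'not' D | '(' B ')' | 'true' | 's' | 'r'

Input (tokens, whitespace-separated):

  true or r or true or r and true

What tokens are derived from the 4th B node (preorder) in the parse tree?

true

[B [B [B [B [C [D true]]] or [C [D r]]] or [C [D true]]] or [C [C [D r]] and [D true]]]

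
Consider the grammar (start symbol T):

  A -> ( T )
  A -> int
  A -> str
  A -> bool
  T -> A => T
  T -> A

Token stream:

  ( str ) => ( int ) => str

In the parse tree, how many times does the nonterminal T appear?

5

[T [A ( [T [A str]] )] => [T [A ( [T [A int]] )] => [T [A str]]]]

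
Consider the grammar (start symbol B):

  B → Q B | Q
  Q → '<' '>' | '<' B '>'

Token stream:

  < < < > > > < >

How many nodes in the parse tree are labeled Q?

[B [Q < [B [Q < [B [Q < >]] >]] >] [B [Q < >]]]

4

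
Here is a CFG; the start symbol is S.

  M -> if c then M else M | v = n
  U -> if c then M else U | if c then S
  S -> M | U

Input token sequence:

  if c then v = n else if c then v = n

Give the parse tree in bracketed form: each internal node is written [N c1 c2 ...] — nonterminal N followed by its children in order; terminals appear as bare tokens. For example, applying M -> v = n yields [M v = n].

S
U
if c then M else U
if c then v = n else U
if c then v = n else if c then S
if c then v = n else if c then M
if c then v = n else if c then v = n

[S [U if c then [M v = n] else [U if c then [S [M v = n]]]]]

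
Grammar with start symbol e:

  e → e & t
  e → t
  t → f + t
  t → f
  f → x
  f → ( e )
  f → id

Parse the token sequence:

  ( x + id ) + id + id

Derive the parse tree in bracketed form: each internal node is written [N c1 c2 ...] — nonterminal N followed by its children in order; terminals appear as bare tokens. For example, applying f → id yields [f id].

[e [t [f ( [e [t [f x] + [t [f id]]]] )] + [t [f id] + [t [f id]]]]]

e
t
f + t
( e ) + t
( t ) + t
( f + t ) + t
( x + t ) + t
( x + f ) + t
( x + id ) + t
( x + id ) + f + t
( x + id ) + id + t
( x + id ) + id + f
( x + id ) + id + id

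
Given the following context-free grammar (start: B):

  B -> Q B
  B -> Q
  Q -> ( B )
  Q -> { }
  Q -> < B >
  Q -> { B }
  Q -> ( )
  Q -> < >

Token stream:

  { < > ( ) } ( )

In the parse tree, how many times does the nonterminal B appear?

[B [Q { [B [Q < >] [B [Q ( )]]] }] [B [Q ( )]]]

4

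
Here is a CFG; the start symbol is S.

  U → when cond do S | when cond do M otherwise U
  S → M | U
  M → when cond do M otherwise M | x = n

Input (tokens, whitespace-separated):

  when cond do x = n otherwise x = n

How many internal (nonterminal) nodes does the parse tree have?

[S [M when cond do [M x = n] otherwise [M x = n]]]

4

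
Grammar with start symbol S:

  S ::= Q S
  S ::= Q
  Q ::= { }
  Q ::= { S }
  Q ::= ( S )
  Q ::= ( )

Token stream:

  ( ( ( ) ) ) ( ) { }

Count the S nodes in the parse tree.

[S [Q ( [S [Q ( [S [Q ( )]] )]] )] [S [Q ( )] [S [Q { }]]]]

5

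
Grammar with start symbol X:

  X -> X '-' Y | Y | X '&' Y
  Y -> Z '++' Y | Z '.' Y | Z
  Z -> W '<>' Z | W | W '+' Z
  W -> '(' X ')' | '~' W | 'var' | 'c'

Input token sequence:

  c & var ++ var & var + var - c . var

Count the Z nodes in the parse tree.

[X [X [X [X [Y [Z [W c]]]] & [Y [Z [W var]] ++ [Y [Z [W var]]]]] & [Y [Z [W var] + [Z [W var]]]]] - [Y [Z [W c]] . [Y [Z [W var]]]]]

7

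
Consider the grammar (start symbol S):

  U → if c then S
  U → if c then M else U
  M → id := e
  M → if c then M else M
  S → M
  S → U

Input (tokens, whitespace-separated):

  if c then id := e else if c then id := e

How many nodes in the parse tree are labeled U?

[S [U if c then [M id := e] else [U if c then [S [M id := e]]]]]

2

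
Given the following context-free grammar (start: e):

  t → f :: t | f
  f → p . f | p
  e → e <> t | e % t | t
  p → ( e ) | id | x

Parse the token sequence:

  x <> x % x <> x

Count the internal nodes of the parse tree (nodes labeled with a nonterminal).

16

[e [e [e [e [t [f [p x]]]] <> [t [f [p x]]]] % [t [f [p x]]]] <> [t [f [p x]]]]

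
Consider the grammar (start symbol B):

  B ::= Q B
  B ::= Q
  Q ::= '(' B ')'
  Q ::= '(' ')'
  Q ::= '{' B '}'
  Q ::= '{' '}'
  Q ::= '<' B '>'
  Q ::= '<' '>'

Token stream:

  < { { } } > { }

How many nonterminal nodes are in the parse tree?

8

[B [Q < [B [Q { [B [Q { }]] }]] >] [B [Q { }]]]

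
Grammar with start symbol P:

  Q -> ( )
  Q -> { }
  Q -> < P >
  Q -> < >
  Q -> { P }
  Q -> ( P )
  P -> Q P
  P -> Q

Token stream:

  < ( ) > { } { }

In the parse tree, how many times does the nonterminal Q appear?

4

[P [Q < [P [Q ( )]] >] [P [Q { }] [P [Q { }]]]]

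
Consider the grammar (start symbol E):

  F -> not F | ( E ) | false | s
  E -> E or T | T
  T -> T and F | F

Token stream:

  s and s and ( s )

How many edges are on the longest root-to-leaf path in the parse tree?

6

[E [T [T [T [F s]] and [F s]] and [F ( [E [T [F s]]] )]]]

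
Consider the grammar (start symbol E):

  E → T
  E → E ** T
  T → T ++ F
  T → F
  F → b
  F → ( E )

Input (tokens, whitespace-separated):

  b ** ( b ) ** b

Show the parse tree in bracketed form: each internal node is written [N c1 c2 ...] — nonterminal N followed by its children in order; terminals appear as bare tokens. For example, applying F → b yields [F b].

[E [E [E [T [F b]]] ** [T [F ( [E [T [F b]]] )]]] ** [T [F b]]]

E
E ** T
E ** T ** T
T ** T ** T
F ** T ** T
b ** T ** T
b ** F ** T
b ** ( E ) ** T
b ** ( T ) ** T
b ** ( F ) ** T
b ** ( b ) ** T
b ** ( b ) ** F
b ** ( b ) ** b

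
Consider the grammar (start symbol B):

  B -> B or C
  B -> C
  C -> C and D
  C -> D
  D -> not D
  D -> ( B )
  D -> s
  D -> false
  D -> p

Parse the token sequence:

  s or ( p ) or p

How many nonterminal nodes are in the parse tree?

[B [B [B [C [D s]]] or [C [D ( [B [C [D p]]] )]]] or [C [D p]]]

12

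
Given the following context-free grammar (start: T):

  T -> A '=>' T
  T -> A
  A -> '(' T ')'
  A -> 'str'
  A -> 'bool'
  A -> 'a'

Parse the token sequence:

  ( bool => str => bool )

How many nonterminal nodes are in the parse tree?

[T [A ( [T [A bool] => [T [A str] => [T [A bool]]]] )]]

8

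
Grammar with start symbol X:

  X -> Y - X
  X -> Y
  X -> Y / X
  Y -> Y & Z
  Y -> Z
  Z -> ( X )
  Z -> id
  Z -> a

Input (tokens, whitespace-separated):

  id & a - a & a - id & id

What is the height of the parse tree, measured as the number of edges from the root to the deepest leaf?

[X [Y [Y [Z id]] & [Z a]] - [X [Y [Y [Z a]] & [Z a]] - [X [Y [Y [Z id]] & [Z id]]]]]

6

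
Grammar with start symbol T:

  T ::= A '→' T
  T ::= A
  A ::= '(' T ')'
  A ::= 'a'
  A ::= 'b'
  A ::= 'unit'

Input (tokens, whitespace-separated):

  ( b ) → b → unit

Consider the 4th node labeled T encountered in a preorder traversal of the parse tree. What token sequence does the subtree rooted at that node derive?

unit

[T [A ( [T [A b]] )] → [T [A b] → [T [A unit]]]]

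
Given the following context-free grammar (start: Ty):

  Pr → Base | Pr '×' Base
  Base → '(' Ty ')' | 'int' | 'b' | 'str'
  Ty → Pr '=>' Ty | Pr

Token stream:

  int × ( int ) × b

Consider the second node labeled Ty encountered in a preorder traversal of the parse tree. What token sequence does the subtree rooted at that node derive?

[Ty [Pr [Pr [Pr [Base int]] × [Base ( [Ty [Pr [Base int]]] )]] × [Base b]]]

int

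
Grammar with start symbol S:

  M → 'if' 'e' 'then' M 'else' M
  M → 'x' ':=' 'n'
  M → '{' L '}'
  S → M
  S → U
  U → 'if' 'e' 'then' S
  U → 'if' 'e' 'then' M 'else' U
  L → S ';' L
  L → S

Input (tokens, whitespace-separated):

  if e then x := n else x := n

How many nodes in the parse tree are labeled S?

[S [M if e then [M x := n] else [M x := n]]]

1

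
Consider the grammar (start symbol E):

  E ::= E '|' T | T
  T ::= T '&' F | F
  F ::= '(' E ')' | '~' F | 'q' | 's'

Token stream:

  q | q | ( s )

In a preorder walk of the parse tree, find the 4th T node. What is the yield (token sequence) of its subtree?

s

[E [E [E [T [F q]]] | [T [F q]]] | [T [F ( [E [T [F s]]] )]]]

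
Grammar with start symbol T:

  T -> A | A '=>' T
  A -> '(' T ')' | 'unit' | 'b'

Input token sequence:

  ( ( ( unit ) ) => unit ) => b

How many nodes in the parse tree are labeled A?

[T [A ( [T [A ( [T [A ( [T [A unit]] )]] )] => [T [A unit]]] )] => [T [A b]]]

6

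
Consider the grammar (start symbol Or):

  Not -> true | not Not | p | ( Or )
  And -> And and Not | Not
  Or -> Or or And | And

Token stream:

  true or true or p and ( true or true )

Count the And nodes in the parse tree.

6

[Or [Or [Or [And [Not true]]] or [And [Not true]]] or [And [And [Not p]] and [Not ( [Or [Or [And [Not true]]] or [And [Not true]]] )]]]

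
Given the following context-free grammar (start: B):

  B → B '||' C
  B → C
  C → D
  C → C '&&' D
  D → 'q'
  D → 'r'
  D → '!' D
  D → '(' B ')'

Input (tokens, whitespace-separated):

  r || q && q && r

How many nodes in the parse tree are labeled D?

4

[B [B [C [D r]]] || [C [C [C [D q]] && [D q]] && [D r]]]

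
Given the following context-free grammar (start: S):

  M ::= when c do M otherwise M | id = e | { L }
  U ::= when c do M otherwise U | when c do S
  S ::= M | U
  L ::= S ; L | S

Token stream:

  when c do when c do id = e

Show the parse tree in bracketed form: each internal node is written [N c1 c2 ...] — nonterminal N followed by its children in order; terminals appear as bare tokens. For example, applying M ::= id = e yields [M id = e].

[S [U when c do [S [U when c do [S [M id = e]]]]]]

S
U
when c do S
when c do U
when c do when c do S
when c do when c do M
when c do when c do id = e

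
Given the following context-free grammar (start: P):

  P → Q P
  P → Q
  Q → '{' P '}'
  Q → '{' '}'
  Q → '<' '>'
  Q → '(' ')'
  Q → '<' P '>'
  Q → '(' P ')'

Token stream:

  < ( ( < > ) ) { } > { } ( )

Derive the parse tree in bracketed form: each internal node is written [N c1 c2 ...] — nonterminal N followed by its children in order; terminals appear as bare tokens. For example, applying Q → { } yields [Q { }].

P
Q P
< P > P
< Q P > P
< ( P ) P > P
< ( Q ) P > P
< ( ( P ) ) P > P
< ( ( Q ) ) P > P
< ( ( < > ) ) P > P
< ( ( < > ) ) Q > P
< ( ( < > ) ) { } > P
< ( ( < > ) ) { } > Q P
< ( ( < > ) ) { } > { } P
< ( ( < > ) ) { } > { } Q
< ( ( < > ) ) { } > { } ( )

[P [Q < [P [Q ( [P [Q ( [P [Q < >]] )]] )] [P [Q { }]]] >] [P [Q { }] [P [Q ( )]]]]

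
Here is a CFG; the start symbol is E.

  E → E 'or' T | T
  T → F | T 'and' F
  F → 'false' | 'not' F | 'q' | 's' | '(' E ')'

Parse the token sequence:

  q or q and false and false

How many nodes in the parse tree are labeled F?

4

[E [E [T [F q]]] or [T [T [T [F q]] and [F false]] and [F false]]]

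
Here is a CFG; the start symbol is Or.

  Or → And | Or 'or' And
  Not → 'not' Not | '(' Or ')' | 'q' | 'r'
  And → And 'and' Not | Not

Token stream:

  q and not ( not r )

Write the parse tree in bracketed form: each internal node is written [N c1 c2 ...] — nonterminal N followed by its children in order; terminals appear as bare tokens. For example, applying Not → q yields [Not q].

[Or [And [And [Not q]] and [Not not [Not ( [Or [And [Not not [Not r]]]] )]]]]

Or
And
And and Not
Not and Not
q and Not
q and not Not
q and not ( Or )
q and not ( And )
q and not ( Not )
q and not ( not Not )
q and not ( not r )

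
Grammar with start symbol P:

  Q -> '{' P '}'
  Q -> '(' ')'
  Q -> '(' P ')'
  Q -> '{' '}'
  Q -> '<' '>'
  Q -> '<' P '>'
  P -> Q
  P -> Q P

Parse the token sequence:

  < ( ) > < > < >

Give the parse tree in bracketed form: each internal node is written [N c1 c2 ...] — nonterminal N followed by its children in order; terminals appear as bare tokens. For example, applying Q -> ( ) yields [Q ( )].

[P [Q < [P [Q ( )]] >] [P [Q < >] [P [Q < >]]]]

P
Q P
< P > P
< Q > P
< ( ) > P
< ( ) > Q P
< ( ) > < > P
< ( ) > < > Q
< ( ) > < > < >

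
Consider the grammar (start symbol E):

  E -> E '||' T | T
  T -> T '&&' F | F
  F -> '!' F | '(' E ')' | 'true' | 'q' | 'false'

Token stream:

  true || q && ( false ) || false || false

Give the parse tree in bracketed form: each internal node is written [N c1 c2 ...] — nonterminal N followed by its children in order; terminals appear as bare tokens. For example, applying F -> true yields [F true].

[E [E [E [E [T [F true]]] || [T [T [F q]] && [F ( [E [T [F false]]] )]]] || [T [F false]]] || [T [F false]]]

E
E || T
E || T || T
E || T || T || T
T || T || T || T
F || T || T || T
true || T || T || T
true || T && F || T || T
true || F && F || T || T
true || q && F || T || T
true || q && ( E ) || T || T
true || q && ( T ) || T || T
true || q && ( F ) || T || T
true || q && ( false ) || T || T
true || q && ( false ) || F || T
true || q && ( false ) || false || T
true || q && ( false ) || false || F
true || q && ( false ) || false || false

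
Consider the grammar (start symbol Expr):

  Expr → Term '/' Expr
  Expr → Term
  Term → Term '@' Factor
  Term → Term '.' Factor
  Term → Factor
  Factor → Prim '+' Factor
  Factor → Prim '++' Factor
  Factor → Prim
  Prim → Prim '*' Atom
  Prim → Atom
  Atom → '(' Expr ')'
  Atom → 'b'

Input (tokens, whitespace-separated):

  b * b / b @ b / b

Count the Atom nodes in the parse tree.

5

[Expr [Term [Factor [Prim [Prim [Atom b]] * [Atom b]]]] / [Expr [Term [Term [Factor [Prim [Atom b]]]] @ [Factor [Prim [Atom b]]]] / [Expr [Term [Factor [Prim [Atom b]]]]]]]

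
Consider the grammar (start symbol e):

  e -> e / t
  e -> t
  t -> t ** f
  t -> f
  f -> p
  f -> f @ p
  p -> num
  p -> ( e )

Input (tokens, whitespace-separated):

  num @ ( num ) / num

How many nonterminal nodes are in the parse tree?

[e [e [t [f [f [p num]] @ [p ( [e [t [f [p num]]]] )]]]] / [t [f [p num]]]]

14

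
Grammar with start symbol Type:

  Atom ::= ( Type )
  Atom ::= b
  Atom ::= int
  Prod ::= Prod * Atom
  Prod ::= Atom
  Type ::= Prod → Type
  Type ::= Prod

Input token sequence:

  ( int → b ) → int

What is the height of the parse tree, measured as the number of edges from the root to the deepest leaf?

7

[Type [Prod [Atom ( [Type [Prod [Atom int]] → [Type [Prod [Atom b]]]] )]] → [Type [Prod [Atom int]]]]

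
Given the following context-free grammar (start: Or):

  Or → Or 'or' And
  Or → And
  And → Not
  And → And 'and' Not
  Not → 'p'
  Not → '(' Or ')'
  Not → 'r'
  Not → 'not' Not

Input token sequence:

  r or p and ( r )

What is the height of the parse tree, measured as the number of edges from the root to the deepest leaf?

6

[Or [Or [And [Not r]]] or [And [And [Not p]] and [Not ( [Or [And [Not r]]] )]]]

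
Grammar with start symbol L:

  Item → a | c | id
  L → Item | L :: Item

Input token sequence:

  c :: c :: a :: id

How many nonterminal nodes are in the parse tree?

8

[L [L [L [L [Item c]] :: [Item c]] :: [Item a]] :: [Item id]]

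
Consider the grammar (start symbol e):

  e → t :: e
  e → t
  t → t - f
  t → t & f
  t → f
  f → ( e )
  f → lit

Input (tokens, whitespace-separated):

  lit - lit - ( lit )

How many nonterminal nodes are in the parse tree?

10

[e [t [t [t [f lit]] - [f lit]] - [f ( [e [t [f lit]]] )]]]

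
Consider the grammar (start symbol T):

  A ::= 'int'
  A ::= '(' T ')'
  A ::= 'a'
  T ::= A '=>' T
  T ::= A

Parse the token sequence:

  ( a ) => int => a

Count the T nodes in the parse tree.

4

[T [A ( [T [A a]] )] => [T [A int] => [T [A a]]]]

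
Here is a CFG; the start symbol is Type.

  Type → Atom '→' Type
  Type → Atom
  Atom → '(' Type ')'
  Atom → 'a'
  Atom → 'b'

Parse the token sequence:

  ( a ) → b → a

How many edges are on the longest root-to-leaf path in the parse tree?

4

[Type [Atom ( [Type [Atom a]] )] → [Type [Atom b] → [Type [Atom a]]]]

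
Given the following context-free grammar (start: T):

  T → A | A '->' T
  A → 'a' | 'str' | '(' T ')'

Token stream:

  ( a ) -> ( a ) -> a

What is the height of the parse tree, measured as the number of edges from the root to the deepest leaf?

5

[T [A ( [T [A a]] )] -> [T [A ( [T [A a]] )] -> [T [A a]]]]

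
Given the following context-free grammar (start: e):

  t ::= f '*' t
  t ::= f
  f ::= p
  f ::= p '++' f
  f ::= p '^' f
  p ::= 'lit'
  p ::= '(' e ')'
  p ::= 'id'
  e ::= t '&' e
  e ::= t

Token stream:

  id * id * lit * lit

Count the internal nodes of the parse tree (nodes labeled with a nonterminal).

[e [t [f [p id]] * [t [f [p id]] * [t [f [p lit]] * [t [f [p lit]]]]]]]

13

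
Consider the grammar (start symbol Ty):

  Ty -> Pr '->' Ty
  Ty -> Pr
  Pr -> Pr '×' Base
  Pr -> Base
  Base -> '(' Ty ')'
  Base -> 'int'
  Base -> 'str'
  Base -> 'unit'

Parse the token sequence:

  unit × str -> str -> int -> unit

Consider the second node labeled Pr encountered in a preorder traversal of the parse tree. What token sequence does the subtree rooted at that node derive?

unit

[Ty [Pr [Pr [Base unit]] × [Base str]] -> [Ty [Pr [Base str]] -> [Ty [Pr [Base int]] -> [Ty [Pr [Base unit]]]]]]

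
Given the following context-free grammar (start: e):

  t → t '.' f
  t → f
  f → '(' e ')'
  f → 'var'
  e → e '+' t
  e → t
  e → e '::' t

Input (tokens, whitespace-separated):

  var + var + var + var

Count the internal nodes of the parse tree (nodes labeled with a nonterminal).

[e [e [e [e [t [f var]]] + [t [f var]]] + [t [f var]]] + [t [f var]]]

12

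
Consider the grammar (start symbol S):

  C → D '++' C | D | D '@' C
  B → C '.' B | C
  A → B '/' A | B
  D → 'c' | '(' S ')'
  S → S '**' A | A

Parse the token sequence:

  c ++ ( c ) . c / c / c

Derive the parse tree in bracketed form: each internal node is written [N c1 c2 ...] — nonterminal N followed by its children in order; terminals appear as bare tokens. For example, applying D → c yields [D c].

[S [A [B [C [D c] ++ [C [D ( [S [A [B [C [D c]]]]] )]]] . [B [C [D c]]]] / [A [B [C [D c]]] / [A [B [C [D c]]]]]]]

S
A
B / A
C . B / A
D ++ C . B / A
c ++ C . B / A
c ++ D . B / A
c ++ ( S ) . B / A
c ++ ( A ) . B / A
c ++ ( B ) . B / A
c ++ ( C ) . B / A
c ++ ( D ) . B / A
c ++ ( c ) . B / A
c ++ ( c ) . C / A
c ++ ( c ) . D / A
c ++ ( c ) . c / A
c ++ ( c ) . c / B / A
c ++ ( c ) . c / C / A
c ++ ( c ) . c / D / A
c ++ ( c ) . c / c / A
c ++ ( c ) . c / c / B
c ++ ( c ) . c / c / C
c ++ ( c ) . c / c / D
c ++ ( c ) . c / c / c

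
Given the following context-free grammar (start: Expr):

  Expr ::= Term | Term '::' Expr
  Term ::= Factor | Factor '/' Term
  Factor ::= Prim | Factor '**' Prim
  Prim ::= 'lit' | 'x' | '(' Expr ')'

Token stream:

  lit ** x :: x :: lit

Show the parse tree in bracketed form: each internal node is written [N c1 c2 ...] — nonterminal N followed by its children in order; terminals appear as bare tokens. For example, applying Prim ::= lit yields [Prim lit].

[Expr [Term [Factor [Factor [Prim lit]] ** [Prim x]]] :: [Expr [Term [Factor [Prim x]]] :: [Expr [Term [Factor [Prim lit]]]]]]

Expr
Term :: Expr
Factor :: Expr
Factor ** Prim :: Expr
Prim ** Prim :: Expr
lit ** Prim :: Expr
lit ** x :: Expr
lit ** x :: Term :: Expr
lit ** x :: Factor :: Expr
lit ** x :: Prim :: Expr
lit ** x :: x :: Expr
lit ** x :: x :: Term
lit ** x :: x :: Factor
lit ** x :: x :: Prim
lit ** x :: x :: lit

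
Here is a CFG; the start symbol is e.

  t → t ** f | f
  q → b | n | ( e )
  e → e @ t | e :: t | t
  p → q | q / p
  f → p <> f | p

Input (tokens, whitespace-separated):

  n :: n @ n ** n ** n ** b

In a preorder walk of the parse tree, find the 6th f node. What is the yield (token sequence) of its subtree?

b

[e [e [e [t [f [p [q n]]]]] :: [t [f [p [q n]]]]] @ [t [t [t [t [f [p [q n]]]] ** [f [p [q n]]]] ** [f [p [q n]]]] ** [f [p [q b]]]]]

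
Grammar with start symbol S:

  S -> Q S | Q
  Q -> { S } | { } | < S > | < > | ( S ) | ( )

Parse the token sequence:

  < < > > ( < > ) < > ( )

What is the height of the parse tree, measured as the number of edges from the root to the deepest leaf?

5

[S [Q < [S [Q < >]] >] [S [Q ( [S [Q < >]] )] [S [Q < >] [S [Q ( )]]]]]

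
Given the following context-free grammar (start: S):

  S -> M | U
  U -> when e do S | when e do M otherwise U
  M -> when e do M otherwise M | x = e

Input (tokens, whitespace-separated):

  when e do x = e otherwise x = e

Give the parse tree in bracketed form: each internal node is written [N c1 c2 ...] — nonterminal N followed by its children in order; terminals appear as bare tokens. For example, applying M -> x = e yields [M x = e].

S
M
when e do M otherwise M
when e do x = e otherwise M
when e do x = e otherwise x = e

[S [M when e do [M x = e] otherwise [M x = e]]]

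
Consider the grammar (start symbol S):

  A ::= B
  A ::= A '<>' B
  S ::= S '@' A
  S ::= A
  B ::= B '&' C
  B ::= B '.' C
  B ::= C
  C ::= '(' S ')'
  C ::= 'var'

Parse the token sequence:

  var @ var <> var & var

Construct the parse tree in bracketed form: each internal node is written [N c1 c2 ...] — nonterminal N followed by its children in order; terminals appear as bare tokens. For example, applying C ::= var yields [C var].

S
S @ A
A @ A
B @ A
C @ A
var @ A
var @ A <> B
var @ B <> B
var @ C <> B
var @ var <> B
var @ var <> B & C
var @ var <> C & C
var @ var <> var & C
var @ var <> var & var

[S [S [A [B [C var]]]] @ [A [A [B [C var]]] <> [B [B [C var]] & [C var]]]]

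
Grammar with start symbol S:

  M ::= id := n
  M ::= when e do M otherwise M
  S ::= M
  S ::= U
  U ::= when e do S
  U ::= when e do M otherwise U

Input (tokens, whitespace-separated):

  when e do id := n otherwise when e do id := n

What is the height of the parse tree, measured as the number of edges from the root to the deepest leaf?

5

[S [U when e do [M id := n] otherwise [U when e do [S [M id := n]]]]]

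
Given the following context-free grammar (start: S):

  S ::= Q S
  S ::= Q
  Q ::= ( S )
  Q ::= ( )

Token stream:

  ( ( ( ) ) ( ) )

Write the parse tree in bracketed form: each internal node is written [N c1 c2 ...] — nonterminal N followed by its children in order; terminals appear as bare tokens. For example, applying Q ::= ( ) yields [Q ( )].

[S [Q ( [S [Q ( [S [Q ( )]] )] [S [Q ( )]]] )]]

S
Q
( S )
( Q S )
( ( S ) S )
( ( Q ) S )
( ( ( ) ) S )
( ( ( ) ) Q )
( ( ( ) ) ( ) )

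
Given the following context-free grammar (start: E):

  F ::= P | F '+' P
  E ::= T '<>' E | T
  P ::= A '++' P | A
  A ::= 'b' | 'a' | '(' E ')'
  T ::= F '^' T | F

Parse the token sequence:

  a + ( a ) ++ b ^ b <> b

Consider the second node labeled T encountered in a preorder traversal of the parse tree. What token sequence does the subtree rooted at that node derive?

[E [T [F [F [P [A a]]] + [P [A ( [E [T [F [P [A a]]]]] )] ++ [P [A b]]]] ^ [T [F [P [A b]]]]] <> [E [T [F [P [A b]]]]]]

a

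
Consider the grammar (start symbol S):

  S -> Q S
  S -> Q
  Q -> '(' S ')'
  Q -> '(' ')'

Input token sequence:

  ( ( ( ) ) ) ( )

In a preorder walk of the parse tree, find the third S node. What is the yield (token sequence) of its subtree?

( )

[S [Q ( [S [Q ( [S [Q ( )]] )]] )] [S [Q ( )]]]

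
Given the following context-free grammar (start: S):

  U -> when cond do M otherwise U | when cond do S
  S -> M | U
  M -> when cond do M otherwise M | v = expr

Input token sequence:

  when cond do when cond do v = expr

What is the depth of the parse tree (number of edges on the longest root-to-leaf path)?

6

[S [U when cond do [S [U when cond do [S [M v = expr]]]]]]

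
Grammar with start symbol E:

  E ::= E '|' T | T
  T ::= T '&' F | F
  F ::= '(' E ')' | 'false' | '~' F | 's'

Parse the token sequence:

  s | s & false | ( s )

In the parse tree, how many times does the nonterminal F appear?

5

[E [E [E [T [F s]]] | [T [T [F s]] & [F false]]] | [T [F ( [E [T [F s]]] )]]]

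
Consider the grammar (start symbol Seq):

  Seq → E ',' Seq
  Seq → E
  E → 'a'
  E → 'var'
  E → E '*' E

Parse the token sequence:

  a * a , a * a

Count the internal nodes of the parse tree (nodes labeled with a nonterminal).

[Seq [E [E a] * [E a]] , [Seq [E [E a] * [E a]]]]

8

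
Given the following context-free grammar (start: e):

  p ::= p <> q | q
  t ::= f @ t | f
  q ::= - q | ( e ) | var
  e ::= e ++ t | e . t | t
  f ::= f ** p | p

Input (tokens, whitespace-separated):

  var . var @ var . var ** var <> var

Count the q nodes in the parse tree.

6

[e [e [e [t [f [p [q var]]]]] . [t [f [p [q var]]] @ [t [f [p [q var]]]]]] . [t [f [f [p [q var]]] ** [p [p [q var]] <> [q var]]]]]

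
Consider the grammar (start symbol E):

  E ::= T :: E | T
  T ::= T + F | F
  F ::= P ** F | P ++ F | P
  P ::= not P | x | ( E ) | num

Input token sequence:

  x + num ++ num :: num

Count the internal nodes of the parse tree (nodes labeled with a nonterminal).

[E [T [T [F [P x]]] + [F [P num] ++ [F [P num]]]] :: [E [T [F [P num]]]]]

13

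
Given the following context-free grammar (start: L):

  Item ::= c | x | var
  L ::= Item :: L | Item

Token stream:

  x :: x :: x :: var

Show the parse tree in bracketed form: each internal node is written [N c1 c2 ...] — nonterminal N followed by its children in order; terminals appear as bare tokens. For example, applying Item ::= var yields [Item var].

[L [Item x] :: [L [Item x] :: [L [Item x] :: [L [Item var]]]]]

L
Item :: L
x :: L
x :: Item :: L
x :: x :: L
x :: x :: Item :: L
x :: x :: x :: L
x :: x :: x :: Item
x :: x :: x :: var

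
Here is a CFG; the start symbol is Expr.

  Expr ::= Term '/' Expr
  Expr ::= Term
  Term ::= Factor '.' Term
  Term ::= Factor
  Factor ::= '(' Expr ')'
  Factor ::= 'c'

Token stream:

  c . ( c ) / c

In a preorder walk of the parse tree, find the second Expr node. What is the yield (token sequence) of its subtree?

c

[Expr [Term [Factor c] . [Term [Factor ( [Expr [Term [Factor c]]] )]]] / [Expr [Term [Factor c]]]]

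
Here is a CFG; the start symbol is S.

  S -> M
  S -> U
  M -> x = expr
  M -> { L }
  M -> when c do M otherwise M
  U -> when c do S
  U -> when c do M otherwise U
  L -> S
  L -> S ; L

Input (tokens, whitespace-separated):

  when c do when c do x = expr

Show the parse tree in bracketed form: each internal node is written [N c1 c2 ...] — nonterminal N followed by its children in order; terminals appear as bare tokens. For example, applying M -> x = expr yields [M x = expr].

[S [U when c do [S [U when c do [S [M x = expr]]]]]]

S
U
when c do S
when c do U
when c do when c do S
when c do when c do M
when c do when c do x = expr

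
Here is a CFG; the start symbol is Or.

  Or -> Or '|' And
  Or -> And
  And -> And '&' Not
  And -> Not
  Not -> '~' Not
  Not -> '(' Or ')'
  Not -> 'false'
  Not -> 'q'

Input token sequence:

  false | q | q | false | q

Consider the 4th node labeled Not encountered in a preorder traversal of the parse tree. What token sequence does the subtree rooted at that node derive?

[Or [Or [Or [Or [Or [And [Not false]]] | [And [Not q]]] | [And [Not q]]] | [And [Not false]]] | [And [Not q]]]

false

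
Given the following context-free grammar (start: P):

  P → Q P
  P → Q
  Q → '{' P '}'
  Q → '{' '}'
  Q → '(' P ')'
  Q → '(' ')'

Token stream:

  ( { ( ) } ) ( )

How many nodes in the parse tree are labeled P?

[P [Q ( [P [Q { [P [Q ( )]] }]] )] [P [Q ( )]]]

4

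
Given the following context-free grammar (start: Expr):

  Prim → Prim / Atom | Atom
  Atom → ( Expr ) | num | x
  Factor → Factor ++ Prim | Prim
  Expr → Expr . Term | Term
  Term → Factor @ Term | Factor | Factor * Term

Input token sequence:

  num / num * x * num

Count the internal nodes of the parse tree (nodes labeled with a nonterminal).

[Expr [Term [Factor [Prim [Prim [Atom num]] / [Atom num]]] * [Term [Factor [Prim [Atom x]]] * [Term [Factor [Prim [Atom num]]]]]]]

15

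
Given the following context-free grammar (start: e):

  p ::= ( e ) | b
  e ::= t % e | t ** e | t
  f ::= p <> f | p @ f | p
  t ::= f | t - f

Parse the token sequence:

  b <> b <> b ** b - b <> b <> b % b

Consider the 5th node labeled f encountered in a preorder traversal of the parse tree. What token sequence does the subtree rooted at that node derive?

b <> b <> b

[e [t [f [p b] <> [f [p b] <> [f [p b]]]]] ** [e [t [t [f [p b]]] - [f [p b] <> [f [p b] <> [f [p b]]]]] % [e [t [f [p b]]]]]]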